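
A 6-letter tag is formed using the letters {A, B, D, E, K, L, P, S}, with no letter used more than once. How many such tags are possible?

Choose and order 6 of the 8 symbols: the first letter has 8 options, the next 7, and so on down to 3.
8 × 7 × 6 × 5 × 4 × 3 = 20160.

20160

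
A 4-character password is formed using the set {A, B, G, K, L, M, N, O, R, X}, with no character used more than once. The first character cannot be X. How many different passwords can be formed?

4536

The first character has 10−1 = 9 choices (anything except X).
The remaining 3 characters are filled from the other 9 symbols without repetition: 9 × 8 × 7 = 504.
Total: 9 × 504 = 4536.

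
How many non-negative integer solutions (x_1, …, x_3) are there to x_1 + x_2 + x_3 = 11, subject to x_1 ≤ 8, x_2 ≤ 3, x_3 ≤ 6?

22

By stars and bars, unrestricted non-negative solutions to x_1+…+x_3 = 11 number C(11+2,2) = 78.
Subtract solutions that violate a single cap (substitute x_i' = x_i − (cap_i+1)): x_1 ≥ 9 gives C(4,2) = 6; x_2 ≥ 4 gives C(9,2) = 36; x_3 ≥ 7 gives C(6,2) = 15. Together 57.
Add back pairs where two caps are both exceeded: 0 + 0 + 1 = 1.
By inclusion–exclusion the count is 78 − 57 + 1 = 22.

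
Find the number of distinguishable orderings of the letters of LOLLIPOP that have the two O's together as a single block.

Treat the 2 copies of O as a single block. The multiset to arrange is then {OO, I, L, L, L, P, P}, 7 items in all.
That gives (7)!/(3!·2!) = 420 arrangements.

420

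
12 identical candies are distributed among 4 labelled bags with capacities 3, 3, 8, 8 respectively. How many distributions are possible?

120

By stars and bars, unrestricted non-negative solutions to x_1+…+x_4 = 12 number C(12+3,3) = 455.
Subtract solutions that violate a single cap (substitute x_i' = x_i − (cap_i+1)): x_1 ≥ 4 gives C(11,3) = 165; x_2 ≥ 4 gives C(11,3) = 165; x_3 ≥ 9 gives C(6,3) = 20; x_4 ≥ 9 gives C(6,3) = 20. Together 370.
Add back pairs where two caps are both exceeded: 35 + 0 + 0 + 0 + 0 + 0 = 35.
By inclusion–exclusion the count is 455 − 370 + 35 = 120.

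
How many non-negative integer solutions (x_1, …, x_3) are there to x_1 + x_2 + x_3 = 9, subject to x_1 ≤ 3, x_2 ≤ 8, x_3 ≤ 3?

Without the upper bounds there are C(11,2) = 55 ways to split 9 among 3 variables.
Subtract solutions that violate a single cap (substitute x_i' = x_i − (cap_i+1)): x_1 ≥ 4 gives C(7,2) = 21; x_2 ≥ 9 gives C(2,2) = 1; x_3 ≥ 4 gives C(7,2) = 21. Together 43.
Add back pairs where two caps are both exceeded: 0 + 3 + 0 = 3.
By inclusion–exclusion the count is 55 − 43 + 3 = 15.

15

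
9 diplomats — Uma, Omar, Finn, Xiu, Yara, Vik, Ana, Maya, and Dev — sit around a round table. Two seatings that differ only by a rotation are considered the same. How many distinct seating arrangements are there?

Fix one person's seat to break rotational symmetry; the remaining 8 people can be arranged in (8)! = 40320 ways.

40320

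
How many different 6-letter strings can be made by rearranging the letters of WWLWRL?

60

WWLWRL has 6 letters with L appearing twice and W appearing 3 times.
So there are 6! / (3!·2!) = 60 distinguishable arrangements.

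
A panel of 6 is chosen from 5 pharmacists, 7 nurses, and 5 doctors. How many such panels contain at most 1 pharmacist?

4884

Split by how many pharmacists are chosen (0 through 1).
Sum: C(5,0)·C(12,6) + C(5,1)·C(12,5) = 924 + 3960 = 4884.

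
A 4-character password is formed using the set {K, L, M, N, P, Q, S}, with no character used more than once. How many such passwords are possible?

840

Choose and order 4 of the 7 symbols: the first character has 7 options, the next 6, then 5, 4.
7 × 6 × 5 × 4 = 840.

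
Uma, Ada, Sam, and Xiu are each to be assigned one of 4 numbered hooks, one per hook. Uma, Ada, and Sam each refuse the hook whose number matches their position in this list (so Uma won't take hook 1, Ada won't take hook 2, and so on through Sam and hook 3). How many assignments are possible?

11

Let Aᵢ (for i ∈ {1, 2, 3}) be the placements that put person i in their forbidden hook. Any j of these fix j positions, leaving (4−j)! ways to fill the rest, and there are C(3,j) ways to pick which j.
By inclusion–exclusion, the number of valid placements is Σ_{j=0}^{3} (−1)^j C(3,j)·(4−j)!.
Computing: 24 − 18 + 6 − 1 = 11.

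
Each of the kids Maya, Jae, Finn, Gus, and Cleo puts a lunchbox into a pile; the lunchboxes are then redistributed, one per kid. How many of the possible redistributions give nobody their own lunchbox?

44

Count assignments avoiding every fixed point. For any j of the 5 kids fixed to their own lunchbox, the other 5−j can be arranged in (5−j)! ways.
By inclusion–exclusion this is Σ_{j=0}^{5} (−1)^j C(5,j)·(5−j)!.
Computing: 120 − 120 + 60 − 20 + 5 − 1 = 44.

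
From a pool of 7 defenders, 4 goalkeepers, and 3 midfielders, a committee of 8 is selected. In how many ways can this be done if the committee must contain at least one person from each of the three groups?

Total 8-person selections from all 14: C(14,8) = 3003.
Selections missing a whole group: no defenders → C(7,8) = 0; no goalkeepers → C(10,8) = 45; no midfielders → C(11,8) = 165.
Add back selections omitting two groups (i.e. drawn from a single group): C(7,8) + C(4,8) + C(3,8) = 0.
By inclusion–exclusion: 3003 − 210 + 0 = 2793.

2793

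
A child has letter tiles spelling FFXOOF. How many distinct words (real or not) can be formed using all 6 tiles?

The 6 letters of FFXOOF have repeats: F appearing 3 times and O appearing twice.
Dividing 6! = 720 by 3!·2! = 12 for the repeated letters gives 60.

60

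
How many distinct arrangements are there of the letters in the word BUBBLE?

BUBBLE has 6 letters with B appearing 3 times.
So there are 6! / (3!) = 120 distinguishable arrangements.

120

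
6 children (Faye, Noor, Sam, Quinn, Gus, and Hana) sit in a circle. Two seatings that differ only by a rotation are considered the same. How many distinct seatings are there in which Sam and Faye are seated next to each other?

Treat {Sam, Faye} as one unit (2 internal orders) and seat the resulting 5 units around the table: (4)! circular arrangements.
So 2 × (4)! = 2 × 24 = 48.

48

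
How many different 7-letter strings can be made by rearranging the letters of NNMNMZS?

The 7 letters of NNMNMZS have repeats: M appearing twice and N appearing 3 times.
So there are 7! / (3!·2!) = 420 distinguishable arrangements.

420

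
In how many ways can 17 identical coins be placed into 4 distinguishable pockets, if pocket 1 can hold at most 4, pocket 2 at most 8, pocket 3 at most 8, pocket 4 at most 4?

By stars and bars, unrestricted non-negative solutions to x_1+…+x_4 = 17 number C(17+3,3) = 1140.
Subtract solutions that violate a single cap (substitute x_i' = x_i − (cap_i+1)): x_1 ≥ 5 gives C(15,3) = 455; x_2 ≥ 9 gives C(11,3) = 165; x_3 ≥ 9 gives C(11,3) = 165; x_4 ≥ 5 gives C(15,3) = 455. Together 1240.
Add back pairs where two caps are both exceeded: 20 + 20 + 120 + 0 + 20 + 20 = 200.
By inclusion–exclusion the count is 1140 − 1240 + 200 = 100.

100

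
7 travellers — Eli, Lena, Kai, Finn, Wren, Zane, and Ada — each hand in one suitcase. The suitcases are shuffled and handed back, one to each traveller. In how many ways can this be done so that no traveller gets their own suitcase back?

1854

Count assignments avoiding every fixed point. For any j of the 7 travellers fixed to their own suitcase, the other 7−j can be arranged in (7−j)! ways.
By inclusion–exclusion this is Σ_{j=0}^{7} (−1)^j C(7,j)·(7−j)!.
Computing: 5040 − 5040 + 2520 − 840 + 210 − 42 + 7 − 1 = 1854.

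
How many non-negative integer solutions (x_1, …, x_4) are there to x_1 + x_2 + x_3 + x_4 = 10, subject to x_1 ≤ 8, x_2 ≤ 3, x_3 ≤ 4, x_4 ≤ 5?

112

Ignoring the caps, the number of non-negative solutions to x_1+…+x_4 = 10 is C(13,3) = 286.
Subtract solutions that violate a single cap (substitute x_i' = x_i − (cap_i+1)): x_1 ≥ 9 gives C(4,3) = 4; x_2 ≥ 4 gives C(9,3) = 84; x_3 ≥ 5 gives C(8,3) = 56; x_4 ≥ 6 gives C(7,3) = 35. Together 179.
Add back pairs where two caps are both exceeded: 0 + 0 + 0 + 4 + 1 + 0 = 5.
By inclusion–exclusion the count is 286 − 179 + 5 = 112.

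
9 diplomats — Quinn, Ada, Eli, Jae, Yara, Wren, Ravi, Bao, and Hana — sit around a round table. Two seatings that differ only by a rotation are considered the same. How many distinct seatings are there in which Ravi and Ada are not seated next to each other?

30240

Without the restriction there are (8)! = 40320 seatings.
Seatings with Ravi beside Ada: treat them as a block with 2 internal orders, giving 2 × (7)! = 10080.
Subtracting, 40320 − 10080 = 30240.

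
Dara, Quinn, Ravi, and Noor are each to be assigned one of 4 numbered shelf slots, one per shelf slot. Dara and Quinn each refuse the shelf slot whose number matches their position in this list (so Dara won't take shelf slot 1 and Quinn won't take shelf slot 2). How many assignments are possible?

Let Aᵢ (for i ∈ {1, 2}) be the placements that put person i in their forbidden shelf slot. Any j of these fix j positions, leaving (4−j)! ways to fill the rest, and there are C(2,j) ways to pick which j.
By inclusion–exclusion, the number of valid placements is Σ_{j=0}^{2} (−1)^j C(2,j)·(4−j)!.
Computing: 24 − 12 + 2 = 14.

14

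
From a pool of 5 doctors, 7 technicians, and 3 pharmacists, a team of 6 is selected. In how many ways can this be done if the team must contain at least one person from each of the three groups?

3850

Unrestricted: C(15,6) = 5005 ways to pick any 6 of the 15.
Selections missing a whole group: no doctors → C(10,6) = 210; no technicians → C(8,6) = 28; no pharmacists → C(12,6) = 924.
Add back selections omitting two groups (i.e. drawn from a single group): C(5,6) + C(7,6) + C(3,6) = 7.
By inclusion–exclusion: 5005 − 1162 + 7 = 3850.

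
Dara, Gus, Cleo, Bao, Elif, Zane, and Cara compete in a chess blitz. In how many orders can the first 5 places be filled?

There are 7 choices for 1st place, 6 for 2nd, and so on down to 3 for position 5.
That gives 7 × 6 × 5 × 4 × 3 = 2520.

2520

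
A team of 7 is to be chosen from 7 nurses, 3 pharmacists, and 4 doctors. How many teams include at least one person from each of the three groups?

2982

With no constraint there are C(14,7) = 3432 possible selections.
Selections missing a whole group: no nurses → C(7,7) = 1; no pharmacists → C(11,7) = 330; no doctors → C(10,7) = 120.
Add back selections omitting two groups (i.e. drawn from a single group): C(7,7) + C(3,7) + C(4,7) = 1.
By inclusion–exclusion: 3432 − 451 + 1 = 2982.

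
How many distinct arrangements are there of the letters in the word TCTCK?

30

Letter multiplicities in TCTCK: C×2, K×1, T×2.
The number of distinct arrangements is 5!/(2!·2!) = 120/4 = 30.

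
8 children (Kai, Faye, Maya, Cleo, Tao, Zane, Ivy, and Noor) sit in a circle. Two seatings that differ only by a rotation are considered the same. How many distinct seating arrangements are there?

Around a circle, 8 distinct people have 8!/8 = (7)! = 5040 rotationally distinct seatings.

5040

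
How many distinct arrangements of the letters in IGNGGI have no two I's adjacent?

40

Total arrangements of IGNGGI: 6!/(3!·2!) = 60.
Arrangements with the I's together: treat II as one letter, giving (5)!/(3!) = 20.
Subtracting, 60 − 20 = 40 arrangements keep the I's apart.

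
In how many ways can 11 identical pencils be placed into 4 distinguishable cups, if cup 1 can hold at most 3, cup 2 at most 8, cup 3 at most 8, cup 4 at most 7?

Without the upper bounds there are C(14,3) = 364 ways to split 11 among 4 cups.
Subtract solutions that violate a single cap (substitute x_i' = x_i − (cap_i+1)): x_1 ≥ 4 gives C(10,3) = 120; x_2 ≥ 9 gives C(5,3) = 10; x_3 ≥ 9 gives C(5,3) = 10; x_4 ≥ 8 gives C(6,3) = 20. Together 160.
No two caps can be exceeded simultaneously, so the pair terms are all 0.
By inclusion–exclusion the count is 364 − 160 + 0 = 204.

204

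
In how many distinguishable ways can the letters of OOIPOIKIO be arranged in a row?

OOIPOIKIO has 9 letters with I appearing 3 times and O appearing 4 times.
So there are 9! / (4!·3!) = 2520 distinguishable arrangements.

2520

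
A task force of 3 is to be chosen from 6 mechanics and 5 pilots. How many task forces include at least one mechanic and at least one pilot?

With no constraint there are C(11,3) = 165 possible selections.
Selections missing a whole group: no mechanics → C(5,3) = 10; no pilots → C(6,3) = 20.
Both groups omitted at once is impossible, so 165 − 30 = 135.

135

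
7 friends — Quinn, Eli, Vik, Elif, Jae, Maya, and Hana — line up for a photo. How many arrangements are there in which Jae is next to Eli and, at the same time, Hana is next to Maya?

480

Treat {Jae,Eli} as one block (2 orders) and {Hana,Maya} as another (2 orders).
That leaves 5 units to arrange: 2 × 2 × 5! = 4 × 120 = 480.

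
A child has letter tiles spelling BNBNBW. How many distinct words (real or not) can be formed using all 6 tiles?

BNBNBW has 6 letters with B appearing 3 times and N appearing twice.
Dividing 6! = 720 by 3!·2! = 12 for the repeated letters gives 60.

60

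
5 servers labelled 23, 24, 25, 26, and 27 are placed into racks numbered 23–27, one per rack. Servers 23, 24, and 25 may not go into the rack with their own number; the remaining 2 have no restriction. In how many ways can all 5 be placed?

Let Aᵢ (for i ∈ {23, 24, 25}) be the placements that put server i in its forbidden rack. Any j of these fix j positions, leaving (5−j)! ways to fill the rest, and there are C(3,j) ways to pick which j.
By inclusion–exclusion, the number of valid placements is Σ_{j=0}^{3} (−1)^j C(3,j)·(5−j)!.
Computing: 120 − 72 + 18 − 2 = 64.

64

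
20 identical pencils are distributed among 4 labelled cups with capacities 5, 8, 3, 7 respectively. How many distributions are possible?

20

Ignoring the caps, the number of non-negative solutions to x_1+…+x_4 = 20 is C(23,3) = 1771.
Subtract solutions that violate a single cap (substitute x_i' = x_i − (cap_i+1)): x_1 ≥ 6 gives C(17,3) = 680; x_2 ≥ 9 gives C(14,3) = 364; x_3 ≥ 4 gives C(19,3) = 969; x_4 ≥ 8 gives C(15,3) = 455. Together 2468.
Add back pairs where two caps are both exceeded: 56 + 286 + 84 + 120 + 20 + 165 = 731.
Subtract triples: 4 + 0 + 10 + 0 = 14.
By inclusion–exclusion the count is 1771 − 2468 + 731 − 14 = 20.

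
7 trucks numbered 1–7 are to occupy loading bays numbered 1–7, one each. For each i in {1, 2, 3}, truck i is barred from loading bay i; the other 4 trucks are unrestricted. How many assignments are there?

3216

Let Aᵢ (for i ∈ {1, 2, 3}) be the placements that put truck i in its forbidden loading bay. Any j of these fix j positions, leaving (7−j)! ways to fill the rest, and there are C(3,j) ways to pick which j.
By inclusion–exclusion, the number of valid placements is Σ_{j=0}^{3} (−1)^j C(3,j)·(7−j)!.
Computing: 5040 − 2160 + 360 − 24 = 3216.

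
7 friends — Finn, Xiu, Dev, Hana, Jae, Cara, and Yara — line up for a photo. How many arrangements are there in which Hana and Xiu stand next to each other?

Place the 5 others and the Hana-Xiu pair as 6 objects in a line; the pair has 2 internal arrangements.
That gives 2 × 6! = 2 × 720 = 1440.

1440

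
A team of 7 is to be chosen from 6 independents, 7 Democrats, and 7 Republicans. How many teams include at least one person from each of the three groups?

70658

With no constraint there are C(20,7) = 77520 possible selections.
Subtract selections that omit an entire group: no independents → C(14,7) = 3432; no Democrats → C(13,7) = 1716; no Republicans → C(13,7) = 1716.
Add back selections omitting two groups (i.e. drawn from a single group): C(6,7) + C(7,7) + C(7,7) = 2.
By inclusion–exclusion: 77520 − 6864 + 2 = 70658.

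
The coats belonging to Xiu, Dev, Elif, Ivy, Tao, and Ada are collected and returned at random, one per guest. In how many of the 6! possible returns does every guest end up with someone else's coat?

This is the derangement count D_6: permutations of 6 items with no fixed point.
By inclusion–exclusion this is Σ_{j=0}^{6} (−1)^j C(6,j)·(6−j)!.
Computing: 720 − 720 + 360 − 120 + 30 − 6 + 1 = 265.

265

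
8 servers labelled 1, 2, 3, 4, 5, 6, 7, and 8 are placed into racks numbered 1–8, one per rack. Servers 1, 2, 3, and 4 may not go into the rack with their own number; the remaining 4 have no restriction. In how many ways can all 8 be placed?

Let Aᵢ (for 1 ≤ i ≤ 4) be the placements that put server i in its forbidden rack. Any j of these fix j positions, leaving (8−j)! ways to fill the rest, and there are C(4,j) ways to pick which j.
By inclusion–exclusion, the number of valid placements is Σ_{j=0}^{4} (−1)^j C(4,j)·(8−j)!.
Computing: 40320 − 20160 + 4320 − 480 + 24 = 24024.

24024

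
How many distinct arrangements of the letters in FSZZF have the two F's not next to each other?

There are 5!/(2!·2!) = 30 arrangements of FSZZF in total.
If the two F's are adjacent, glue them into one block, leaving 4 items to arrange: (4)!/(2!) = 12 ways.
Hence 30 − 12 = 18.

18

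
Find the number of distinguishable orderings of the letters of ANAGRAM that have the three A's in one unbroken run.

120

Treat the 3 copies of A as a single block. The multiset to arrange is then {AAA, G, M, N, R}, 5 items in all.
All 5 items are distinct, so there are (5)! = 120 arrangements.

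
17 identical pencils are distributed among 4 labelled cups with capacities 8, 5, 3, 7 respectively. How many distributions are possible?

73

By stars and bars, unrestricted non-negative solutions to x_1+…+x_4 = 17 number C(17+3,3) = 1140.
Subtract solutions that violate a single cap (substitute x_i' = x_i − (cap_i+1)): x_1 ≥ 9 gives C(11,3) = 165; x_2 ≥ 6 gives C(14,3) = 364; x_3 ≥ 4 gives C(16,3) = 560; x_4 ≥ 8 gives C(12,3) = 220. Together 1309.
Add back pairs where two caps are both exceeded: 10 + 35 + 1 + 120 + 20 + 56 = 242.
By inclusion–exclusion the count is 1140 − 1309 + 242 = 73.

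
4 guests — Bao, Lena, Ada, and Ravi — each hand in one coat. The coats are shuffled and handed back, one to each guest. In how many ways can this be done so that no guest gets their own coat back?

9

This is the derangement count D_4: permutations of 4 items with no fixed point.
By inclusion–exclusion this is Σ_{j=0}^{4} (−1)^j C(4,j)·(4−j)!.
Computing: 24 − 24 + 12 − 4 + 1 = 9.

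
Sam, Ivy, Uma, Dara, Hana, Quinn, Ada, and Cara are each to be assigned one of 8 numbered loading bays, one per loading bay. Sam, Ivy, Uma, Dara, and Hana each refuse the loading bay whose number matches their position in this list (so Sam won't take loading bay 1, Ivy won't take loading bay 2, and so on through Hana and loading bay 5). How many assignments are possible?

21234

Let Aᵢ (for 1 ≤ i ≤ 5) be the placements that put person i in their forbidden loading bay. Any j of these fix j positions, leaving (8−j)! ways to fill the rest, and there are C(5,j) ways to pick which j.
By inclusion–exclusion, the number of valid placements is Σ_{j=0}^{5} (−1)^j C(5,j)·(8−j)!.
Computing: 40320 − 25200 + 7200 − 1200 + 120 − 6 = 21234.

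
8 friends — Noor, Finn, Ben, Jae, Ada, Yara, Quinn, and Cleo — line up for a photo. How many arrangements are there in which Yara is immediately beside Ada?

10080

Place the 6 others and the Yara-Ada pair as 7 objects in a line; the pair has 2 internal arrangements.
So the count is 2·(7)! = 10080.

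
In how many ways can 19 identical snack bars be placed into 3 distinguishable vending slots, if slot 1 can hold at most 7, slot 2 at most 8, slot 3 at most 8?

15

By stars and bars, unrestricted non-negative solutions to x_1+…+x_3 = 19 number C(19+2,2) = 210.
Subtract solutions that violate a single cap (substitute x_i' = x_i − (cap_i+1)): x_1 ≥ 8 gives C(13,2) = 78; x_2 ≥ 9 gives C(12,2) = 66; x_3 ≥ 9 gives C(12,2) = 66. Together 210.
Add back pairs where two caps are both exceeded: 6 + 6 + 3 = 15.
By inclusion–exclusion the count is 210 − 210 + 15 = 15.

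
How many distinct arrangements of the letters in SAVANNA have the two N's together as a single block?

Treat the 2 copies of N as a single block. The multiset to arrange is then {NN, A, A, A, S, V}, 6 items in all.
That gives (6)!/(3!) = 120 arrangements.

120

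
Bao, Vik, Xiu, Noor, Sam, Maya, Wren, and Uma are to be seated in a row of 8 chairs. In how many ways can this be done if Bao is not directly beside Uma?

30240

Of the 8! = 40320 arrangements, those with Bao and Uma adjacent number 2 × 7! = 10080 (treat the pair as a block with 2 internal orders).
Complementary counting: 40320 − 10080 = 30240.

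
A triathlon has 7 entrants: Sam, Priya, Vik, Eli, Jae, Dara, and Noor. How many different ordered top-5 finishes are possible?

2520

This is an ordered selection of 5 from 7: P(7,5).
That gives 7 × 6 × 5 × 4 × 3 = 2520.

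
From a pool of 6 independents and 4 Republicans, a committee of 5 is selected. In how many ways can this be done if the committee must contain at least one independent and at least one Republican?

Unrestricted: C(10,5) = 252 ways to pick any 5 of the 10.
Subtract selections that omit an entire group: no independents → C(4,5) = 0; no Republicans → C(6,5) = 6.
Both groups omitted at once is impossible, so 252 − 6 = 246.

246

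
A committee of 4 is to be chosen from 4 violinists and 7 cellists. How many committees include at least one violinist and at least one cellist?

Unrestricted: C(11,4) = 330 ways to pick any 4 of the 11.
Subtract selections that omit an entire group: no violinists → C(7,4) = 35; no cellists → C(4,4) = 1.
Both groups omitted at once is impossible, so 330 − 36 = 294.

294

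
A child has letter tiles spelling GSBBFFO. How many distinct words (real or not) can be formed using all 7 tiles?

1260

The 7 letters of GSBBFFO have repeats: B appearing twice and F appearing twice.
Dividing 7! = 5040 by 2!·2! = 4 for the repeated letters gives 1260.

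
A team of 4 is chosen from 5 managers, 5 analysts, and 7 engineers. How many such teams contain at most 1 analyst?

1595

Split by how many analysts are chosen (0 through 1).
Sum: C(5,0)·C(12,4) + C(5,1)·C(12,3) = 495 + 1100 = 1595.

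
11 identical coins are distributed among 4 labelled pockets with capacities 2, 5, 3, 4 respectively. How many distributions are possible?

19

By stars and bars, unrestricted non-negative solutions to x_1+…+x_4 = 11 number C(11+3,3) = 364.
Subtract solutions that violate a single cap (substitute x_i' = x_i − (cap_i+1)): x_1 ≥ 3 gives C(11,3) = 165; x_2 ≥ 6 gives C(8,3) = 56; x_3 ≥ 4 gives C(10,3) = 120; x_4 ≥ 5 gives C(9,3) = 84. Together 425.
Add back pairs where two caps are both exceeded: 10 + 35 + 20 + 4 + 1 + 10 = 80.
By inclusion–exclusion the count is 364 − 425 + 80 = 19.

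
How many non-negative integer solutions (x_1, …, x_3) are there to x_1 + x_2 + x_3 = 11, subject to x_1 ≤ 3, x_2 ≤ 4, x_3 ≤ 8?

Without the upper bounds there are C(13,2) = 78 ways to split 11 among 3 variables.
Subtract solutions that violate a single cap (substitute x_i' = x_i − (cap_i+1)): x_1 ≥ 4 gives C(9,2) = 36; x_2 ≥ 5 gives C(8,2) = 28; x_3 ≥ 9 gives C(4,2) = 6. Together 70.
Add back pairs where two caps are both exceeded: 6 + 0 + 0 = 6.
By inclusion–exclusion the count is 78 − 70 + 6 = 14.

14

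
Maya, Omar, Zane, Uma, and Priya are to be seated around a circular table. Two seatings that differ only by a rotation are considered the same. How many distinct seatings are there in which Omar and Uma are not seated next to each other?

All circular seatings of 5 people number (4)! = 24.
Those with Omar next to Uma: fuse the pair into one unit and seat 4 units around a circle — 2·(3)! = 12.
Subtracting, 24 − 12 = 12.

12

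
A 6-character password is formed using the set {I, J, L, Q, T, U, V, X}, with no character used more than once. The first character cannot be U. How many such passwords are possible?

The first character has 8−1 = 7 choices (anything except U).
The remaining 5 characters are filled from the other 7 symbols without repetition: 7 × 6 × 5 × 4 × 3 = 2520.
Total: 7 × 2520 = 17640.

17640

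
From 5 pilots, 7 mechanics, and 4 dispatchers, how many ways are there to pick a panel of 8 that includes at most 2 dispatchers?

9207

Split by how many dispatchers are chosen (0 through 2).
Sum: C(4,0)·C(12,8) + C(4,1)·C(12,7) + C(4,2)·C(12,6) = 495 + 3168 + 5544 = 9207.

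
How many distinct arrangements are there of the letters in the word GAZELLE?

The 7 letters of GAZELLE have repeats: E appearing twice and L appearing twice.
Dividing 7! = 5040 by 2!·2! = 4 for the repeated letters gives 1260.

1260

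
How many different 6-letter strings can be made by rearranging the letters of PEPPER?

60

PEPPER has 6 letters with E appearing twice and P appearing 3 times.
Dividing 6! = 720 by 3!·2! = 12 for the repeated letters gives 60.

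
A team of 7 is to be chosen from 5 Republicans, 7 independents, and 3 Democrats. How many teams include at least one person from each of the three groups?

With no constraint there are C(15,7) = 6435 possible selections.
Subtract selections that omit an entire group: no Republicans → C(10,7) = 120; no independents → C(8,7) = 8; no Democrats → C(12,7) = 792.
Add back selections omitting two groups (i.e. drawn from a single group): C(5,7) + C(7,7) + C(3,7) = 1.
By inclusion–exclusion: 6435 − 920 + 1 = 5516.

5516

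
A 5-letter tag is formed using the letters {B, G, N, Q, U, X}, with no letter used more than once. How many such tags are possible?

720

With no repetition, fill the 5 letters in order: 6 choices, then 5, down to 2.
6 × 5 × 4 × 3 × 2 = 720.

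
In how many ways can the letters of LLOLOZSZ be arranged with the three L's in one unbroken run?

180

Treat the 3 copies of L as a single block. The multiset to arrange is then {LLL, O, O, S, Z, Z}, 6 items in all.
That gives (6)!/(2!·2!) = 180 arrangements.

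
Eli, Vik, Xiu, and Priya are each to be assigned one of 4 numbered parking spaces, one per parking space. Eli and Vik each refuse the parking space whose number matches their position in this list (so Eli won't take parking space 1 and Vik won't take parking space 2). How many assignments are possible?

Let Aᵢ (for i ∈ {1, 2}) be the placements that put person i in their forbidden parking space. Any j of these fix j positions, leaving (4−j)! ways to fill the rest, and there are C(2,j) ways to pick which j.
By inclusion–exclusion, the number of valid placements is Σ_{j=0}^{2} (−1)^j C(2,j)·(4−j)!.
Computing: 24 − 12 + 2 = 14.

14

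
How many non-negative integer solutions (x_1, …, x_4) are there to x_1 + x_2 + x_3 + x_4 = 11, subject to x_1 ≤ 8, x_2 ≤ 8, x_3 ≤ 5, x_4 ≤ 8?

Without the upper bounds there are C(14,3) = 364 ways to split 11 among 4 variables.
Subtract solutions that violate a single cap (substitute x_i' = x_i − (cap_i+1)): x_1 ≥ 9 gives C(5,3) = 10; x_2 ≥ 9 gives C(5,3) = 10; x_3 ≥ 6 gives C(8,3) = 56; x_4 ≥ 9 gives C(5,3) = 10. Together 86.
No two caps can be exceeded simultaneously, so the pair terms are all 0.
By inclusion–exclusion the count is 364 − 86 + 0 = 278.

278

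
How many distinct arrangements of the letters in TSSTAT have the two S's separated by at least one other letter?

There are 6!/(3!·2!) = 60 arrangements of TSSTAT in total.
If the two S's are adjacent, glue them into one block, leaving 5 items to arrange: (5)!/(3!) = 20 ways.
Subtracting, 60 − 20 = 40 arrangements keep the S's apart.

40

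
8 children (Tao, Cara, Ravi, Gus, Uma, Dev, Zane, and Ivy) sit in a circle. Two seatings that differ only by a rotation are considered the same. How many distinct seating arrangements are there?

5040

Around a circle, 8 distinct people have 8!/8 = (7)! = 5040 rotationally distinct seatings.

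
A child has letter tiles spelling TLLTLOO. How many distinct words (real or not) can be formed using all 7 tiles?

210

Letter multiplicities in TLLTLOO: L×3, O×2, T×2.
So there are 7! / (3!·2!·2!) = 210 distinguishable arrangements.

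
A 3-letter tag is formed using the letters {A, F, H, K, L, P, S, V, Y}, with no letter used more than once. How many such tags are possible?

504

Choose and order 3 of the 9 symbols: the first letter has 9 options, the next 8, then 7.
That product is 9 × 8 × 7 = 504.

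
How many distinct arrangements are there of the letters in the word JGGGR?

JGGGR has 5 letters with G appearing 3 times.
Dividing 5! = 120 by 3! = 6 for the repeated letters gives 20.

20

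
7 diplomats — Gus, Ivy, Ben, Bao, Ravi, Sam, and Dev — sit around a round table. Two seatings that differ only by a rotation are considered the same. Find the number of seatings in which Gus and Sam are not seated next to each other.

480

All circular seatings of 7 people number (6)! = 720.
Those with Gus next to Sam: fuse the pair into one unit and seat 6 units around a circle — 2·(5)! = 240.
Subtracting, 720 − 240 = 480.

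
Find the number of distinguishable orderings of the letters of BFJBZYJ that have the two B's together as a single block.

360

Treat the 2 copies of B as a single block. The multiset to arrange is then {BB, F, J, J, Y, Z}, 6 items in all.
That gives (6)!/(2!) = 360 arrangements.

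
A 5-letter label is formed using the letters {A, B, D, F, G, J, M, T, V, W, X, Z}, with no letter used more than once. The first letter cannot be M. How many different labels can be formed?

87120

The first letter has 12−1 = 11 choices (anything except M).
The remaining 4 letters are filled from the other 11 symbols without repetition: 11 × 10 × 9 × 8 = 7920.
Total: 11 × 7920 = 87120.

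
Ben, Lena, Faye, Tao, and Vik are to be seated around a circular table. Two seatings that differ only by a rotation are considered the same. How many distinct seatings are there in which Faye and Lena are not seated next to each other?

Without the restriction there are (4)! = 24 seatings.
Those with Faye next to Lena: fuse the pair into one unit and seat 4 units around a circle — 2·(3)! = 12.
Subtracting, 24 − 12 = 12.

12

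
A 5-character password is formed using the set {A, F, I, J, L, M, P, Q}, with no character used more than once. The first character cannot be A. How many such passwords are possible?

5880

The first character has 8−1 = 7 choices (anything except A).
The remaining 4 characters are filled from the other 7 symbols without repetition: 7 × 6 × 5 × 4 = 840.
Total: 7 × 840 = 5880.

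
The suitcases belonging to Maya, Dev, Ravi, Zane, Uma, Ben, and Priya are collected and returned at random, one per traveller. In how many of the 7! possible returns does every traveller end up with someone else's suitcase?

1854

This is the derangement count D_7: permutations of 7 items with no fixed point.
By inclusion–exclusion this is Σ_{j=0}^{7} (−1)^j C(7,j)·(7−j)!.
Computing: 5040 − 5040 + 2520 − 840 + 210 − 42 + 7 − 1 = 1854.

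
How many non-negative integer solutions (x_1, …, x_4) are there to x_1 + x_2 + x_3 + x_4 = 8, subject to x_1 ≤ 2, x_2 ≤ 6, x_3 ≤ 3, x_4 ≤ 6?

70

By stars and bars, unrestricted non-negative solutions to x_1+…+x_4 = 8 number C(8+3,3) = 165.
Subtract solutions that violate a single cap (substitute x_i' = x_i − (cap_i+1)): x_1 ≥ 3 gives C(8,3) = 56; x_2 ≥ 7 gives C(4,3) = 4; x_3 ≥ 4 gives C(7,3) = 35; x_4 ≥ 7 gives C(4,3) = 4. Together 99.
Add back pairs where two caps are both exceeded: 0 + 4 + 0 + 0 + 0 + 0 = 4.
By inclusion–exclusion the count is 165 − 99 + 4 = 70.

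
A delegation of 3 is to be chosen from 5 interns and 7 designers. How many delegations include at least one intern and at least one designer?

Unrestricted: C(12,3) = 220 ways to pick any 3 of the 12.
Selections missing a whole group: no interns → C(7,3) = 35; no designers → C(5,3) = 10.
Both groups omitted at once is impossible, so 220 − 45 = 175.

175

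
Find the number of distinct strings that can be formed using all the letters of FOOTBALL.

10080

The 8 letters of FOOTBALL have repeats: L appearing twice and O appearing twice.
So there are 8! / (2!·2!) = 10080 distinguishable arrangements.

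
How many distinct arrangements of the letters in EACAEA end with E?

With the last slot taken by E, it remains to arrange the other 5 letters (ACAEA).
Those 5 letters have A appearing 3 times, giving (5)!/(3!) = 20.

20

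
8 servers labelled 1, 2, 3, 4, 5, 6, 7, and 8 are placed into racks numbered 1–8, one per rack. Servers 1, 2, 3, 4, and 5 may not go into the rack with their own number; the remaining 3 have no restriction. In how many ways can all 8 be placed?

Let Aᵢ (for 1 ≤ i ≤ 5) be the placements that put server i in its forbidden rack. Any j of these fix j positions, leaving (8−j)! ways to fill the rest, and there are C(5,j) ways to pick which j.
By inclusion–exclusion, the number of valid placements is Σ_{j=0}^{5} (−1)^j C(5,j)·(8−j)!.
Computing: 40320 − 25200 + 7200 − 1200 + 120 − 6 = 21234.

21234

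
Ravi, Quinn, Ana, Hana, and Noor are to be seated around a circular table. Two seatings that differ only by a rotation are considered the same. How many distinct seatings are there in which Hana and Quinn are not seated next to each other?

12

All circular seatings of 5 people number (4)! = 24.
Those with Hana next to Quinn: fuse the pair into one unit and seat 4 units around a circle — 2·(3)! = 12.
Subtracting, 24 − 12 = 12.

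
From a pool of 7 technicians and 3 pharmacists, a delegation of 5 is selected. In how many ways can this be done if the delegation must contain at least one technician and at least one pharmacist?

Unrestricted: C(10,5) = 252 ways to pick any 5 of the 10.
Subtract selections that omit an entire group: no technicians → C(3,5) = 0; no pharmacists → C(7,5) = 21.
Both groups omitted at once is impossible, so 252 − 21 = 231.

231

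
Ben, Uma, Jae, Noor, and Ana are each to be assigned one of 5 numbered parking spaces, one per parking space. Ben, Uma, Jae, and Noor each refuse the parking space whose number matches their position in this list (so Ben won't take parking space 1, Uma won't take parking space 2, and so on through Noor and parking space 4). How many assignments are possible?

Let Aᵢ (for 1 ≤ i ≤ 4) be the placements that put person i in their forbidden parking space. Any j of these fix j positions, leaving (5−j)! ways to fill the rest, and there are C(4,j) ways to pick which j.
By inclusion–exclusion, the number of valid placements is Σ_{j=0}^{4} (−1)^j C(4,j)·(5−j)!.
Computing: 120 − 96 + 36 − 8 + 1 = 53.

53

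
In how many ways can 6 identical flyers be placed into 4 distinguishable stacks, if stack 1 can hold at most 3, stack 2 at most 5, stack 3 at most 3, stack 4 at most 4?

Ignoring the caps, the number of non-negative solutions to x_1+…+x_4 = 6 is C(9,3) = 84.
Subtract solutions that violate a single cap (substitute x_i' = x_i − (cap_i+1)): x_1 ≥ 4 gives C(5,3) = 10; x_2 ≥ 6 gives C(3,3) = 1; x_3 ≥ 4 gives C(5,3) = 10; x_4 ≥ 5 gives C(4,3) = 4. Together 25.
No two caps can be exceeded simultaneously, so the pair terms are all 0.
By inclusion–exclusion the count is 84 − 25 + 0 = 59.

59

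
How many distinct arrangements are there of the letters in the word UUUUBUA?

42

UUUUBUA has 7 letters with U appearing 5 times.
Dividing 7! = 5040 by 5! = 120 for the repeated letters gives 42.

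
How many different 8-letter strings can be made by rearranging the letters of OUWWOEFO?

3360

OUWWOEFO has 8 letters with O appearing 3 times and W appearing twice.
The number of distinct arrangements is 8!/(3!·2!) = 40320/12 = 3360.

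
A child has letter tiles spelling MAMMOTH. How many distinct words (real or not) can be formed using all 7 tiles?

MAMMOTH has 7 letters with M appearing 3 times.
The number of distinct arrangements is 7!/(3!) = 5040/6 = 840.

840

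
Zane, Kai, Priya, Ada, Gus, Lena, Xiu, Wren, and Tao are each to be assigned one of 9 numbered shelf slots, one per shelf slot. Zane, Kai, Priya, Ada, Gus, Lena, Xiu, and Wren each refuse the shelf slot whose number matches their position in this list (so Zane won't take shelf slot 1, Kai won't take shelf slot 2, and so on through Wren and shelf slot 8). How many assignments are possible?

148329

Let Aᵢ (for 1 ≤ i ≤ 8) be the placements that put person i in their forbidden shelf slot. Any j of these fix j positions, leaving (9−j)! ways to fill the rest, and there are C(8,j) ways to pick which j.
By inclusion–exclusion, the number of valid placements is Σ_{j=0}^{8} (−1)^j C(8,j)·(9−j)!.
Computing: 362880 − 322560 + 141120 − 40320 + 8400 − 1344 + 168 − 16 + 1 = 148329.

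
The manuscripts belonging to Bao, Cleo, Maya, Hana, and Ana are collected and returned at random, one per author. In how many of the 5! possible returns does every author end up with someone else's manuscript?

Count assignments avoiding every fixed point. For any j of the 5 authors fixed to their own manuscript, the other 5−j can be arranged in (5−j)! ways.
By inclusion–exclusion this is Σ_{j=0}^{5} (−1)^j C(5,j)·(5−j)!.
Computing: 120 − 120 + 60 − 20 + 5 − 1 = 44.

44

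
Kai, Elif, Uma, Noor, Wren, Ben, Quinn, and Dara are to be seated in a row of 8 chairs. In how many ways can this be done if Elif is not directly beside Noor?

There are 8! = 40320 arrangements in all. If Elif and Noor are adjacent, merging them into one block gives 2·(7)! = 10080 arrangements.
So 40320 − 10080 = 30240 arrangements keep them apart.

30240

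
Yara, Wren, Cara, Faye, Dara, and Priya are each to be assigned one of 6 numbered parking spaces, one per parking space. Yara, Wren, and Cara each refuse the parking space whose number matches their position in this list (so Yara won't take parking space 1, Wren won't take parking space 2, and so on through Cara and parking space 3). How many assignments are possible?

426

Let Aᵢ (for i ∈ {1, 2, 3}) be the placements that put person i in their forbidden parking space. Any j of these fix j positions, leaving (6−j)! ways to fill the rest, and there are C(3,j) ways to pick which j.
By inclusion–exclusion, the number of valid placements is Σ_{j=0}^{3} (−1)^j C(3,j)·(6−j)!.
Computing: 720 − 360 + 72 − 6 = 426.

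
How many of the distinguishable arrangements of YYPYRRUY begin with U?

105

With the first slot taken by U, it remains to arrange the other 7 letters (YYPYRRY).
Those 7 letters have R appearing twice and Y appearing 4 times, giving (7)!/(4!·2!) = 105.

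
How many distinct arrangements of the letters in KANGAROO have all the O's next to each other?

2520

Treat the 2 copies of O as a single block. The multiset to arrange is then {OO, A, A, G, K, N, R}, 7 items in all.
That gives (7)!/(2!) = 2520 arrangements.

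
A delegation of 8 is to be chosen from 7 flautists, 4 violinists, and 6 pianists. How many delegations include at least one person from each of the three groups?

Total 8-person selections from all 17: C(17,8) = 24310.
Selections missing a whole group: no flautists → C(10,8) = 45; no violinists → C(13,8) = 1287; no pianists → C(11,8) = 165.
Add back selections omitting two groups (i.e. drawn from a single group): C(7,8) + C(4,8) + C(6,8) = 0.
By inclusion–exclusion: 24310 − 1497 + 0 = 22813.

22813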